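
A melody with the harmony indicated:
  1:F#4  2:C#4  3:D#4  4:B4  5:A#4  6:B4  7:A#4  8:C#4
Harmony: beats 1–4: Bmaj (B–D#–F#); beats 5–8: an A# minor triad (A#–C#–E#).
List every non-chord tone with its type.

C#4 (beat 2) — appoggiatura; B4 (beat 6) — neighbor tone.

The harmony at that moment is B major triad (B, D#, F#); C#4 is not a chord tone.
It is approached by leap down from F#4 and left by step up to D#4.
Leap in, step out — an appoggiatura.
The harmony at that moment is A# minor triad (A#, C#, E#); B4 is not a chord tone.
It is approached by step up from A#4 and left by step down to A#4.
Step away and step back to the same note — a neighbor tone (upper neighbor).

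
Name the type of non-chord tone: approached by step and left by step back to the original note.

Approach: by step. Departure: by step in the opposite direction, back to the starting pitch.
Stepwise on both sides but reversing to return to the same chord tone — a neighbor tone. (Had it continued onward in the same direction it would be a passing tone instead.)

Neighbor tone.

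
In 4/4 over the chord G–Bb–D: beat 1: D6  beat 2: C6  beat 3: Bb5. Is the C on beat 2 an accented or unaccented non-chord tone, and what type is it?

The harmony at that moment is G minor triad (G, Bb, D); C6 is not a chord tone.
It is approached by step down from D6 and left by step down to Bb5.
Step in, step out in the same direction — a passing tone.
It falls on a weak beat, so it is unaccented.

Unaccented passing tone.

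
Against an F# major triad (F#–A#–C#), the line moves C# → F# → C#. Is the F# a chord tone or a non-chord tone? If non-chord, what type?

Chord tone (the root of F# major triad).

F# major triad contains F#, A#, C#; F# is the root, so it is a chord tone.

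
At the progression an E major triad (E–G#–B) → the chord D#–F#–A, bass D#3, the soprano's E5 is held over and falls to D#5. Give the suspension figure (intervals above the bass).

9–8 suspension.

At the second chord the bass is D#3. The suspended E5 lies a ninth above the bass; after resolving down by step to D#5, the interval above the bass becomes an octave.
Suspension figures are named by those two intervals: 9–8.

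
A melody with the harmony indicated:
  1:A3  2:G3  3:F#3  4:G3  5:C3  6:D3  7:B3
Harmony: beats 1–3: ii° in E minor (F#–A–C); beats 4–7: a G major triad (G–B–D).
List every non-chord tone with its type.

The harmony at that moment is F# diminished triad (F#, A, C); G3 is not a chord tone.
It is approached by step down from A3 and left by step down to F#3.
Step in, step out in the same direction — a passing tone.
The harmony at that moment is G major triad (G, B, D); C3 is not a chord tone.
It is approached by leap down from G3 and left by step up to D3.
Leap in, step out — an appoggiatura.

G3 (beat 2) — passing tone; C3 (beat 5) — appoggiatura.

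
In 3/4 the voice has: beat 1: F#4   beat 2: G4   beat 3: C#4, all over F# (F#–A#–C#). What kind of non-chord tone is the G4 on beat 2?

The harmony at that moment is F# major triad (F#, A#, C#); G4 is not a chord tone.
It is approached by step up from F#4 and left by leap down to C#4.
Step in, leap out, on a weak beat — an escape tone.

Escape tone.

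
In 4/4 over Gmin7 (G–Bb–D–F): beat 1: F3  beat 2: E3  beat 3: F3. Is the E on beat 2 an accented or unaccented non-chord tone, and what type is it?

Unaccented neighbor tone.

The harmony at that moment is G minor seventh chord (G, Bb, D, F); E3 is not a chord tone.
It is approached by step down from F3 and left by step up to F3.
Step away and step back to the same note — a neighbor tone (lower neighbor).
It falls on a weak beat, so it is unaccented.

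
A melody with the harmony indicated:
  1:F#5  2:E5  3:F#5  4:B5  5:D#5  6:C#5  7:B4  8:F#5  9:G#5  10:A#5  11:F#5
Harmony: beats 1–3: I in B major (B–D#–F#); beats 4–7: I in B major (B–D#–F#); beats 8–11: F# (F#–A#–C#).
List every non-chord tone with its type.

E5 (beat 2) — neighbor tone; C#5 (beat 6) — passing tone; G#5 (beat 9) — passing tone.

The harmony at that moment is B major triad (B, D#, F#); E5 is not a chord tone.
It is approached by step down from F#5 and left by step up to F#5.
Step away and step back to the same note — a neighbor tone (lower neighbor).
The harmony at that moment is B major triad (B, D#, F#); C#5 is not a chord tone.
It is approached by step down from D#5 and left by step down to B4.
Step in, step out in the same direction — a passing tone.
The harmony at that moment is F# major triad (F#, A#, C#); G#5 is not a chord tone.
It is approached by step up from F#5 and left by step up to A#5.
Step in, step out in the same direction — a passing tone.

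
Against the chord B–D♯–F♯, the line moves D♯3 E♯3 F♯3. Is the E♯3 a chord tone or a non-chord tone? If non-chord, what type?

Non-chord tone — a passing tone.

The harmony at that moment is B major triad (B, D♯, F♯); E♯3 is not a chord tone.
It is approached by step up from D♯3 and left by step up to F♯3.
Step in, step out in the same direction — a passing tone.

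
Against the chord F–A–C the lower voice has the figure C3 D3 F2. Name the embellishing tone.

D3 is an escape tone.

The harmony at that moment is F major triad (F, A, C); D3 is not a chord tone.
It is approached by step up from C3 and left by leap down to F2.
Step in, leap out — an escape tone.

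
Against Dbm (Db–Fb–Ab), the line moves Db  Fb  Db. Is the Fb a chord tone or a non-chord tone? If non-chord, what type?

Chord tone (the third of Db minor triad).

Db minor triad contains Db, Fb, Ab; Fb is the third, so it is a chord tone.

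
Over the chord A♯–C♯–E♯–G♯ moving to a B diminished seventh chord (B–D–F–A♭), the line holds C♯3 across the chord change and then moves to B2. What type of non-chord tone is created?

The harmony at that moment is B diminished seventh chord (B, D, F, A♭); C♯3 is not a chord tone.
It is held over (the same pitch as the preceding C♯3) and left by step down to B2.
Held over from the previous chord and resolving down by step — a suspension.

C♯3 is a suspension.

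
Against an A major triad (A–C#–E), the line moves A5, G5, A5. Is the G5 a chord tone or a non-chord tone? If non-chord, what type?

The harmony at that moment is A major triad (A, C#, E); G5 is not a chord tone.
It is approached by step down from A5 and left by step up to A5.
Step away and step back to the same note — a neighbor tone (lower neighbor).

Non-chord tone — a neighbor tone.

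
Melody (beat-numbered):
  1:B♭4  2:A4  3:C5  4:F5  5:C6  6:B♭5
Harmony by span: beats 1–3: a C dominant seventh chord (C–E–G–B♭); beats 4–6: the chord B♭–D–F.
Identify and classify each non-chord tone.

The harmony at that moment is C dominant seventh chord (C, E, G, B♭); A4 is not a chord tone.
It is approached by step down from B♭4 and left by leap up to C5.
Step in, leap out — an escape tone.
The harmony at that moment is B♭ major triad (B♭, D, F); C6 is not a chord tone.
It is approached by leap up from F5 and left by step down to B♭5.
Leap in, step out — an appoggiatura.

A4 (beat 2) — escape tone; C6 (beat 5) — appoggiatura.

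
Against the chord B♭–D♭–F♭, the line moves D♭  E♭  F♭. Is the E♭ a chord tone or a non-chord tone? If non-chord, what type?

Non-chord tone — a passing tone.

The harmony at that moment is B♭ diminished triad (B♭, D♭, F♭); E♭ is not a chord tone.
It is approached by step up from D♭ and left by step up to F♭.
Step in, step out in the same direction — a passing tone.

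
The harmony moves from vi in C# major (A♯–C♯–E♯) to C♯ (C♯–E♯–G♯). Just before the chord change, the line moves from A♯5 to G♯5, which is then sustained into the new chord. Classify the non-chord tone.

G♯5 is an anticipation.

The harmony at that moment is A♯ minor triad (A♯, C♯, E♯); G♯5 is not a chord tone.
It is approached by step down from A♯5 and then sustained as the same pitch into the next harmony.
Arriving early and becoming a chord tone when the harmony changes — an anticipation.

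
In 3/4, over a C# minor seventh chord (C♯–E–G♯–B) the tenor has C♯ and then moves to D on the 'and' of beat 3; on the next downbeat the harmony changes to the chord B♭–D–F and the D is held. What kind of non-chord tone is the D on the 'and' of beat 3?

Anticipation.

The harmony at that moment is C♯ minor seventh chord (C♯, E, G♯, B); D is not a chord tone.
It is approached by step up from C♯ and then sustained as the same pitch into the next harmony.
Arriving early and becoming a chord tone when the harmony changes — an anticipation.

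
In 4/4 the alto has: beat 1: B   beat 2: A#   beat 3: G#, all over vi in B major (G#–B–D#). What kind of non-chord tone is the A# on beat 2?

The harmony at that moment is G# minor triad (G#, B, D#); A# is not a chord tone.
It is approached by step down from B and left by step down to G#.
Step in, step out in the same direction — a passing tone.

Passing tone.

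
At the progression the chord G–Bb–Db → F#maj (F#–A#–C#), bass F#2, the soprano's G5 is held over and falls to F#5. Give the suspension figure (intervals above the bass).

9–8 suspension.

At the second chord the bass is F#2. The suspended G5 lies a ninth above the bass; after resolving down by step to F#5, the interval above the bass becomes an octave.
Suspension figures are named by those two intervals: 9–8.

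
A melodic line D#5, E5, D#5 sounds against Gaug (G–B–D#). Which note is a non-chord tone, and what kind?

E5 is a neighbor tone.

The harmony at that moment is G augmented triad (G, B, D#); E5 is not a chord tone.
It is approached by step up from D#5 and left by step down to D#5.
Step away and step back to the same note — a neighbor tone (upper neighbor).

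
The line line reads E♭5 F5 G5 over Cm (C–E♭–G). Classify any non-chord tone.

F5 is a passing tone.

The harmony at that moment is C minor triad (C, E♭, G); F5 is not a chord tone.
It is approached by step up from E♭5 and left by step up to G5.
Step in, step out in the same direction — a passing tone.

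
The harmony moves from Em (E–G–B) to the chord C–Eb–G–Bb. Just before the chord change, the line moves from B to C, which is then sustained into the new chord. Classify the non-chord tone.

C is an anticipation.

The harmony at that moment is E minor triad (E, G, B); C is not a chord tone.
It is approached by step up from B and then sustained as the same pitch into the next harmony.
Arriving early and becoming a chord tone when the harmony changes — an anticipation.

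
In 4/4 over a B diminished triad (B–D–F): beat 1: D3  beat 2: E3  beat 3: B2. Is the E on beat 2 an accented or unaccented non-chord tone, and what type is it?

Unaccented escape tone.

The harmony at that moment is B diminished triad (B, D, F); E3 is not a chord tone.
It is approached by step up from D3 and left by leap down to B2.
Step in, leap out — an escape tone.
It falls on a weak beat, so it is unaccented.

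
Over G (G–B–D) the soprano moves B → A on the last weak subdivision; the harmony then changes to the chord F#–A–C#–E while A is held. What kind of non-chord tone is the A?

A is an anticipation.

The harmony at that moment is G major triad (G, B, D); A is not a chord tone.
It is approached by step down from B and then sustained as the same pitch into the next harmony.
Arriving early and becoming a chord tone when the harmony changes — an anticipation.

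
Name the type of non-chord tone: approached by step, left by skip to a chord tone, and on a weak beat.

Escape tone.

Approach: by step. Departure: by leap. Metric position: weak.
Step in, leap out, from a weak position — an escape tone (échappée). (It is the mirror image of the appoggiatura, which leaps in and steps out on a strong beat.)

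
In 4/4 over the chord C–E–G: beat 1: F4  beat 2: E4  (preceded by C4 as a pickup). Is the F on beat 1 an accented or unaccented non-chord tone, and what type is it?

The harmony at that moment is C major triad (C, E, G); F4 is not a chord tone.
It is approached by leap up from C4 and left by step down to E4.
Leap in, step out — an appoggiatura.
It falls on the downbeat, so it is accented.

Accented appoggiatura.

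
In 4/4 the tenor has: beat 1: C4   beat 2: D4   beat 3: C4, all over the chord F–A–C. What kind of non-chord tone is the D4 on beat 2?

The harmony at that moment is F major triad (F, A, C); D4 is not a chord tone.
It is approached by step up from C4 and left by step down to C4.
Step away and step back to the same note — a neighbor tone (upper neighbor).

Upper neighbor tone.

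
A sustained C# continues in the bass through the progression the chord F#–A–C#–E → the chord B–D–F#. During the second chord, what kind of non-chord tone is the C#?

Pedal tone (pedal point).

The harmony at that moment is B minor triad (B, D, F#); C# is not a chord tone.
It is held over (the same pitch as the preceding C#) and then sustained as the same pitch into the next harmony.
Sustained through a change of harmony — a pedal tone.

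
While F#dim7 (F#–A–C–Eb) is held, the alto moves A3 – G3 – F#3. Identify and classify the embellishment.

G3 is a passing tone.

The harmony at that moment is F# diminished seventh chord (F#, A, C, Eb); G3 is not a chord tone.
It is approached by step down from A3 and left by step down to F#3.
Step in, step out in the same direction — a passing tone.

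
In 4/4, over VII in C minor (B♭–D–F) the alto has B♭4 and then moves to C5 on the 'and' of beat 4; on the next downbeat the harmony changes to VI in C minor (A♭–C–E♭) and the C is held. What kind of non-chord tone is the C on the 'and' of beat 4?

The harmony at that moment is B♭ major triad (B♭, D, F); C5 is not a chord tone.
It is approached by step up from B♭4 and then sustained as the same pitch into the next harmony.
Arriving early and becoming a chord tone when the harmony changes — an anticipation.

Anticipation.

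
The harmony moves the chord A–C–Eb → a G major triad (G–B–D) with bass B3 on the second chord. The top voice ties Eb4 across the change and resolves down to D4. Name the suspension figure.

4–3 suspension.

At the second chord the bass is B3. The suspended Eb4 lies a fourth above the bass; after resolving down by step to D4, the interval above the bass becomes a third.
Suspension figures are named by those two intervals: 4–3.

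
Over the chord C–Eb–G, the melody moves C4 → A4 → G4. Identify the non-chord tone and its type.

A4 is an appoggiatura.

The harmony at that moment is C minor triad (C, Eb, G); A4 is not a chord tone.
It is approached by leap up from C4 and left by step down to G4.
Leap in, step out — an appoggiatura.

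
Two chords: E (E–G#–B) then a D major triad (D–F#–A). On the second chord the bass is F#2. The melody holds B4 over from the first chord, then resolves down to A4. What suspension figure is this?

4–3 suspension.

At the second chord the bass is F#2. The suspended B4 lies a fourth above the bass; after resolving down by step to A4, the interval above the bass becomes a third.
Suspension figures are named by those two intervals: 4–3.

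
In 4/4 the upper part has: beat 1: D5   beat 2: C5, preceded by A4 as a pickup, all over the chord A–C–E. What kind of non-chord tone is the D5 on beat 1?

The harmony at that moment is A minor triad (A, C, E); D5 is not a chord tone.
It is approached by leap up from A4 and left by step down to C5.
Leap in, step out, metrically accented — an appoggiatura.

Appoggiatura.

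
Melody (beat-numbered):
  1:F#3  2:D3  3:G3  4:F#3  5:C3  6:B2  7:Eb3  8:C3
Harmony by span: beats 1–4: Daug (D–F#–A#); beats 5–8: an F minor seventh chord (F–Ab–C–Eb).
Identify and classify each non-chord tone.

G3 (beat 3) — appoggiatura; B2 (beat 6) — escape tone.

The harmony at that moment is D augmented triad (D, F#, A#); G3 is not a chord tone.
It is approached by leap up from D3 and left by step down to F#3.
Leap in, step out — an appoggiatura.
The harmony at that moment is F minor seventh chord (F, Ab, C, Eb); B2 is not a chord tone.
It is approached by step down from C3 and left by leap up to Eb3.
Step in, leap out — an escape tone.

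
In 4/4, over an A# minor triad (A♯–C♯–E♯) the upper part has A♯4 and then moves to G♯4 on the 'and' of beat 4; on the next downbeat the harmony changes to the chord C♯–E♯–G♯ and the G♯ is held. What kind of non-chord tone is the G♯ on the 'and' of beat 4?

Anticipation.

The harmony at that moment is A♯ minor triad (A♯, C♯, E♯); G♯4 is not a chord tone.
It is approached by step down from A♯4 and then sustained as the same pitch into the next harmony.
Arriving early and becoming a chord tone when the harmony changes — an anticipation.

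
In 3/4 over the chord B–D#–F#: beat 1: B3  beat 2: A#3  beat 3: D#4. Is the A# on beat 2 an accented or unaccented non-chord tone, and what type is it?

Unaccented escape tone.

The harmony at that moment is B major triad (B, D#, F#); A#3 is not a chord tone.
It is approached by step down from B3 and left by leap up to D#4.
Step in, leap out — an escape tone.
It falls on a weak beat, so it is unaccented.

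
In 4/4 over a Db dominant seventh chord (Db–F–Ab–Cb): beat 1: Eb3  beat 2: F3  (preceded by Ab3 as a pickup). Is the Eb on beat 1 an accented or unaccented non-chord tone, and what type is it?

The harmony at that moment is Db dominant seventh chord (Db, F, Ab, Cb); Eb3 is not a chord tone.
It is approached by leap down from Ab3 and left by step up to F3.
Leap in, step out — an appoggiatura.
It falls on the downbeat, so it is accented.

Accented appoggiatura.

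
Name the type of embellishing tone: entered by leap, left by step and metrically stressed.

Approach: by leap. Departure: by step. Metric position: strong.
Leap in, step out, in a metrically strong position — an appoggiatura. (It is the mirror image of the escape tone, which steps in and leaps out from a weak position.)

Appoggiatura.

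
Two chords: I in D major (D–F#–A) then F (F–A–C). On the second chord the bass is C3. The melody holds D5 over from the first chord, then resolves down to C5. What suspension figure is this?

At the second chord the bass is C3. The suspended D5 lies a ninth above the bass; after resolving down by step to C5, the interval above the bass becomes an octave.
Suspension figures are named by those two intervals: 9–8.

9–8 suspension.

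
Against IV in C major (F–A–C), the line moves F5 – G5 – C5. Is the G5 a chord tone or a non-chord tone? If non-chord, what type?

The harmony at that moment is F major triad (F, A, C); G5 is not a chord tone.
It is approached by step up from F5 and left by leap down to C5.
Step in, leap out — an escape tone.

Non-chord tone — an escape tone.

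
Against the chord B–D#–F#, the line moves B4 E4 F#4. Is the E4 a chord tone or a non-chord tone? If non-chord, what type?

Non-chord tone — an appoggiatura.

The harmony at that moment is B major triad (B, D#, F#); E4 is not a chord tone.
It is approached by leap down from B4 and left by step up to F#4.
Leap in, step out — an appoggiatura.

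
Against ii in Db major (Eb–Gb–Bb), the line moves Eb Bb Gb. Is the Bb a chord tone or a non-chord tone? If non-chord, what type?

Eb minor triad contains Eb, Gb, Bb; Bb is the fifth, so it is a chord tone.

Chord tone (the fifth of Eb minor triad).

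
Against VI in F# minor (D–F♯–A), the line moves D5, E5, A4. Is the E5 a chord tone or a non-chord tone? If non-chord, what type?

The harmony at that moment is D major triad (D, F♯, A); E5 is not a chord tone.
It is approached by step up from D5 and left by leap down to A4.
Step in, leap out — an escape tone.

Non-chord tone — an escape tone.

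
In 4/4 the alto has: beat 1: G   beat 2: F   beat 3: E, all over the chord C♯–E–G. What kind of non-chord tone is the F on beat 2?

The harmony at that moment is C♯ diminished triad (C♯, E, G); F is not a chord tone.
It is approached by step down from G and left by step down to E.
Step in, step out in the same direction — a passing tone.

Passing tone.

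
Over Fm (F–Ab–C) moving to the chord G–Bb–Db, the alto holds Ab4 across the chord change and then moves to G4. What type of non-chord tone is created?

The harmony at that moment is G diminished triad (G, Bb, Db); Ab4 is not a chord tone.
It is held over (the same pitch as the preceding Ab4) and left by step down to G4.
Held over from the previous chord and resolving down by step — a suspension.

Ab4 is a suspension.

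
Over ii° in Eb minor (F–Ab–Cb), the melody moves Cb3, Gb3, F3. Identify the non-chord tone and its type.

Gb3 is an appoggiatura.

The harmony at that moment is F diminished triad (F, Ab, Cb); Gb3 is not a chord tone.
It is approached by leap up from Cb3 and left by step down to F3.
Leap in, step out — an appoggiatura.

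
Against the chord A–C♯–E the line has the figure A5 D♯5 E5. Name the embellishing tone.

D♯5 is an appoggiatura.

The harmony at that moment is A major triad (A, C♯, E); D♯5 is not a chord tone.
It is approached by leap down from A5 and left by step up to E5.
Leap in, step out — an appoggiatura.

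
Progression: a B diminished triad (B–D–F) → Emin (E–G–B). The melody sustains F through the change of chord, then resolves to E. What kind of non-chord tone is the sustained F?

The harmony at that moment is E minor triad (E, G, B); F is not a chord tone.
It is held over (the same pitch as the preceding F) and left by step down to E.
Held over from the previous chord and resolving down by step — a suspension.

F is a suspension.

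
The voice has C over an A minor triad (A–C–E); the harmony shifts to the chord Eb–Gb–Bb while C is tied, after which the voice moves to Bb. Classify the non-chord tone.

The harmony at that moment is Eb minor triad (Eb, Gb, Bb); C is not a chord tone.
It is held over (the same pitch as the preceding C) and left by step down to Bb.
Held over from the previous chord and resolving down by step — a suspension.

C is a suspension.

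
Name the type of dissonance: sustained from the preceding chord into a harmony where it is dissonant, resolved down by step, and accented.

Suspension.

Approach: by preparation — the pitch is first a chord tone, then held (tied or repeated) while the harmony changes under it. Departure: down by step. Metric position: strong.
A prepared dissonance that resolves downward by step — a suspension. (The same figure resolving upward would be a retardation.)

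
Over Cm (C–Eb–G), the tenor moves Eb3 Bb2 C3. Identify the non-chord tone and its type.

The harmony at that moment is C minor triad (C, Eb, G); Bb2 is not a chord tone.
It is approached by leap down from Eb3 and left by step up to C3.
Leap in, step out — an appoggiatura.

Bb2 is an appoggiatura.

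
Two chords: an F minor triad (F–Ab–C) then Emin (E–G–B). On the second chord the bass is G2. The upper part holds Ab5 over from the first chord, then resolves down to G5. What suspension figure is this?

At the second chord the bass is G2. The suspended Ab5 lies a ninth above the bass; after resolving down by step to G5, the interval above the bass becomes an octave.
Suspension figures are named by those two intervals: 9–8.

9–8 suspension.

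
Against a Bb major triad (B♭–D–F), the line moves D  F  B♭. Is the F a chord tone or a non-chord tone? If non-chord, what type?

Bb major triad contains B♭, D, F; F is the fifth, so it is a chord tone.

Chord tone (the fifth of Bb major triad).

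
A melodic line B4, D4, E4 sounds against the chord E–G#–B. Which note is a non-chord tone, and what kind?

D4 is an appoggiatura.

The harmony at that moment is E major triad (E, G#, B); D4 is not a chord tone.
It is approached by leap down from B4 and left by step up to E4.
Leap in, step out — an appoggiatura.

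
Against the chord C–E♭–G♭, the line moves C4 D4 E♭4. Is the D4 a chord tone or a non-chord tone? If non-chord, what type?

The harmony at that moment is C diminished triad (C, E♭, G♭); D4 is not a chord tone.
It is approached by step up from C4 and left by step up to E♭4.
Step in, step out in the same direction — a passing tone.

Non-chord tone — a passing tone.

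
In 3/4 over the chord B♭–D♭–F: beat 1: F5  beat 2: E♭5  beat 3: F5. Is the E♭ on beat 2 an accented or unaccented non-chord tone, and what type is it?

The harmony at that moment is B♭ minor triad (B♭, D♭, F); E♭5 is not a chord tone.
It is approached by step down from F5 and left by step up to F5.
Step away and step back to the same note — a neighbor tone (lower neighbor).
It falls on a weak beat, so it is unaccented.

Unaccented neighbor tone.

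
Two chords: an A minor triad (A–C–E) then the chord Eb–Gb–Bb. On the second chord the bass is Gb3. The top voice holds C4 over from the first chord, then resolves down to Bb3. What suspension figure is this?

4–3 suspension.

At the second chord the bass is Gb3. The suspended C4 lies a fourth above the bass; after resolving down by step to Bb3, the interval above the bass becomes a third.
Suspension figures are named by those two intervals: 4–3.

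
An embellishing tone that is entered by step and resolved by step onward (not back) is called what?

Passing tone.

Approach: by step. Departure: by step, continuing in the same direction.
Stepwise on both sides with no change of direction means the note fills in the space between two different chord tones — a passing tone. (Had it turned back to its starting note it would be a neighbor tone instead.)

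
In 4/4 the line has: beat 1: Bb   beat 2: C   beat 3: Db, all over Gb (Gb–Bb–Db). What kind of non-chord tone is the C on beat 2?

Passing tone.

The harmony at that moment is Gb major triad (Gb, Bb, Db); C is not a chord tone.
It is approached by step up from Bb and left by step up to Db.
Step in, step out in the same direction — a passing tone.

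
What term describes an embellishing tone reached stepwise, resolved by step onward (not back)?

Passing tone.

Approach: by step. Departure: by step, continuing in the same direction.
Stepwise on both sides with no change of direction means the note fills in the space between two different chord tones — a passing tone. (Had it turned back to its starting note it would be a neighbor tone instead.)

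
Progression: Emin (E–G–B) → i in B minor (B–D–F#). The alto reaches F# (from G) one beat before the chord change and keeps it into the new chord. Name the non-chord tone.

The harmony at that moment is E minor triad (E, G, B); F# is not a chord tone.
It is approached by step down from G and then sustained as the same pitch into the next harmony.
Arriving early and becoming a chord tone when the harmony changes — an anticipation.

F# is an anticipation.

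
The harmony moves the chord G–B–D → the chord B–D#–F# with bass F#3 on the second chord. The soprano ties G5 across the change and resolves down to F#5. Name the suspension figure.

9–8 suspension.

At the second chord the bass is F#3. The suspended G5 lies a ninth above the bass; after resolving down by step to F#5, the interval above the bass becomes an octave.
Suspension figures are named by those two intervals: 9–8.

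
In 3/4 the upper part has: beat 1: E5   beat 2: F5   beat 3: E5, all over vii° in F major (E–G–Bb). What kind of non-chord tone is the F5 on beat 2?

Upper neighbor tone.

The harmony at that moment is E diminished triad (E, G, Bb); F5 is not a chord tone.
It is approached by step up from E5 and left by step down to E5.
Step away and step back to the same note — a neighbor tone (upper neighbor).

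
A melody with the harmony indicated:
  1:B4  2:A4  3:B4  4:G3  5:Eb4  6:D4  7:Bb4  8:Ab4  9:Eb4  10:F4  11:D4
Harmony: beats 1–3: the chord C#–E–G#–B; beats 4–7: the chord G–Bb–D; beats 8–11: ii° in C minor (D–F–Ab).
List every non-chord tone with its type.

A4 (beat 2) — neighbor tone; Eb4 (beat 5) — appoggiatura; Eb4 (beat 9) — appoggiatura.

The harmony at that moment is C# minor seventh chord (C#, E, G#, B); A4 is not a chord tone.
It is approached by step down from B4 and left by step up to B4.
Step away and step back to the same note — a neighbor tone (lower neighbor).
The harmony at that moment is G minor triad (G, Bb, D); Eb4 is not a chord tone.
It is approached by leap up from G3 and left by step down to D4.
Leap in, step out — an appoggiatura.
The harmony at that moment is D diminished triad (D, F, Ab); Eb4 is not a chord tone.
It is approached by leap down from Ab4 and left by step up to F4.
Leap in, step out — an appoggiatura.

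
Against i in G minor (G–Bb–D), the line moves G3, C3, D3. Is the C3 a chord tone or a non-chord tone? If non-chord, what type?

Non-chord tone — an appoggiatura.

The harmony at that moment is G minor triad (G, Bb, D); C3 is not a chord tone.
It is approached by leap down from G3 and left by step up to D3.
Leap in, step out — an appoggiatura.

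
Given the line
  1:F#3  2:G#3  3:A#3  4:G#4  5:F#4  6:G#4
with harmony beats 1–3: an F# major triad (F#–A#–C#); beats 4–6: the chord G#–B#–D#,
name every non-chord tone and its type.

The harmony at that moment is F# major triad (F#, A#, C#); G#3 is not a chord tone.
It is approached by step up from F#3 and left by step up to A#3.
Step in, step out in the same direction — a passing tone.
The harmony at that moment is G# major triad (G#, B#, D#); F#4 is not a chord tone.
It is approached by step down from G#4 and left by step up to G#4.
Step away and step back to the same note — a neighbor tone (lower neighbor).

G#3 (beat 2) — passing tone; F#4 (beat 5) — neighbor tone.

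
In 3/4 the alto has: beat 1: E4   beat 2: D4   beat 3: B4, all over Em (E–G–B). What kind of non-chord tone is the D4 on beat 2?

The harmony at that moment is E minor triad (E, G, B); D4 is not a chord tone.
It is approached by step down from E4 and left by leap up to B4.
Step in, leap out, on a weak beat — an escape tone.

Escape tone.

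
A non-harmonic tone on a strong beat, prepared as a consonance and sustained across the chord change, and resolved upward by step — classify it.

Approach: by preparation — the pitch is first a chord tone, then held (tied or repeated) while the harmony changes under it. Departure: up by step. Metric position: strong.
A prepared dissonance that resolves upward by step — a retardation. (The same figure resolving downward would be a suspension.)

Retardation.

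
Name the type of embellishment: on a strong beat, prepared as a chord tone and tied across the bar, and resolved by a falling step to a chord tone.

Suspension.

Approach: by preparation — the pitch is first a chord tone, then held (tied or repeated) while the harmony changes under it. Departure: down by step. Metric position: strong.
A prepared dissonance that resolves downward by step — a suspension. (The same figure resolving upward would be a retardation.)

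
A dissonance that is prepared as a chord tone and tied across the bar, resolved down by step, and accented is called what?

Suspension.

Approach: by preparation — the pitch is first a chord tone, then held (tied or repeated) while the harmony changes under it. Departure: down by step. Metric position: strong.
A prepared dissonance that resolves downward by step — a suspension. (The same figure resolving upward would be a retardation.)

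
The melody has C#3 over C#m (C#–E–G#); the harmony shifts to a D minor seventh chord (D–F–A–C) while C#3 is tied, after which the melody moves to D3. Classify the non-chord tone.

The harmony at that moment is D minor seventh chord (D, F, A, C); C#3 is not a chord tone.
It is held over (the same pitch as the preceding C#3) and left by step up to D3.
Held over from the previous chord and resolving up by step — a retardation.

C#3 is a retardation.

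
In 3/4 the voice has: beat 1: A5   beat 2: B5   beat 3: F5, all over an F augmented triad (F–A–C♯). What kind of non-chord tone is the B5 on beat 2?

The harmony at that moment is F augmented triad (F, A, C♯); B5 is not a chord tone.
It is approached by step up from A5 and left by leap down to F5.
Step in, leap out, on a weak beat — an escape tone.

Escape tone.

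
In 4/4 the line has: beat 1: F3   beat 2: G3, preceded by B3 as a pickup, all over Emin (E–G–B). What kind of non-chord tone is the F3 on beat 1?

Appoggiatura.

The harmony at that moment is E minor triad (E, G, B); F3 is not a chord tone.
It is approached by leap down from B3 and left by step up to G3.
Leap in, step out, metrically accented — an appoggiatura.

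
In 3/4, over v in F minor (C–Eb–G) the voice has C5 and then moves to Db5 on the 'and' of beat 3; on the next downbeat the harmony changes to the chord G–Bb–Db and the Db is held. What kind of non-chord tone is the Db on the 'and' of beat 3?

Anticipation.

The harmony at that moment is C minor triad (C, Eb, G); Db5 is not a chord tone.
It is approached by step up from C5 and then sustained as the same pitch into the next harmony.
Arriving early and becoming a chord tone when the harmony changes — an anticipation.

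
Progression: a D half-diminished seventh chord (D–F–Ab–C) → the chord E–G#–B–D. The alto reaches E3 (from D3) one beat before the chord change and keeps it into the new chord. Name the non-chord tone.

The harmony at that moment is D half-diminished seventh chord (D, F, Ab, C); E3 is not a chord tone.
It is approached by step up from D3 and then sustained as the same pitch into the next harmony.
Arriving early and becoming a chord tone when the harmony changes — an anticipation.

E3 is an anticipation.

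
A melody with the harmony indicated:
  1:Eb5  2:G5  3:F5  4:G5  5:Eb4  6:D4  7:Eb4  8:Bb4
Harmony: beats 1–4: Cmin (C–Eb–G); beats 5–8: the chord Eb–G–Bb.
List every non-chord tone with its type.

F5 (beat 3) — neighbor tone; D4 (beat 6) — neighbor tone.

The harmony at that moment is C minor triad (C, Eb, G); F5 is not a chord tone.
It is approached by step down from G5 and left by step up to G5.
Step away and step back to the same note — a neighbor tone (lower neighbor).
The harmony at that moment is Eb major triad (Eb, G, Bb); D4 is not a chord tone.
It is approached by step down from Eb4 and left by step up to Eb4.
Step away and step back to the same note — a neighbor tone (lower neighbor).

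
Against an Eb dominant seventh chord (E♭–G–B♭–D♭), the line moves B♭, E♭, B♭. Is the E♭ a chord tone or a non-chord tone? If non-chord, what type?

Chord tone (the root of Eb dominant seventh chord).

Eb dominant seventh chord contains E♭, G, B♭, D♭; E♭ is the root, so it is a chord tone.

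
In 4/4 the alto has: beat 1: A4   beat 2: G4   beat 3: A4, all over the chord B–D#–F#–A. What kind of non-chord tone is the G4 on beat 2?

The harmony at that moment is B dominant seventh chord (B, D#, F#, A); G4 is not a chord tone.
It is approached by step down from A4 and left by step up to A4.
Step away and step back to the same note — a neighbor tone (lower neighbor).

Lower neighbor tone.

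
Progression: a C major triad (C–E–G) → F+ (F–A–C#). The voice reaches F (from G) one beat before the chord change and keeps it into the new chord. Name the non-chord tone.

The harmony at that moment is C major triad (C, E, G); F is not a chord tone.
It is approached by step down from G and then sustained as the same pitch into the next harmony.
Arriving early and becoming a chord tone when the harmony changes — an anticipation.

F is an anticipation.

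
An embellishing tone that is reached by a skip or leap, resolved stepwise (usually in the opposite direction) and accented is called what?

Approach: by leap. Departure: by step. Metric position: strong.
Leap in, step out, in a metrically strong position — an appoggiatura. (It is the mirror image of the escape tone, which steps in and leaps out from a weak position.)

Appoggiatura.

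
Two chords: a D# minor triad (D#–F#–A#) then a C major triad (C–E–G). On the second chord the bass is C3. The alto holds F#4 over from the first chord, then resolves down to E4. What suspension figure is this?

4–3 suspension.

At the second chord the bass is C3. The suspended F#4 lies a fourth above the bass; after resolving down by step to E4, the interval above the bass becomes a third.
Suspension figures are named by those two intervals: 4–3.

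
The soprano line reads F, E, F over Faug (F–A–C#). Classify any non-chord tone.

E is a neighbor tone.

The harmony at that moment is F augmented triad (F, A, C#); E is not a chord tone.
It is approached by step down from F and left by step up to F.
Step away and step back to the same note — a neighbor tone (lower neighbor).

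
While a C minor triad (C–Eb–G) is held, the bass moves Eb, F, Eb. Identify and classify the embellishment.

The harmony at that moment is C minor triad (C, Eb, G); F is not a chord tone.
It is approached by step up from Eb and left by step down to Eb.
Step away and step back to the same note — a neighbor tone (upper neighbor).

F is a neighbor tone.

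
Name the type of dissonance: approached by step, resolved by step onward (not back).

Approach: by step. Departure: by step, continuing in the same direction.
Stepwise on both sides with no change of direction means the note fills in the space between two different chord tones — a passing tone. (Had it turned back to its starting note it would be a neighbor tone instead.)

Passing tone.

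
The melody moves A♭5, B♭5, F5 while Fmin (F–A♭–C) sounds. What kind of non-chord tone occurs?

The harmony at that moment is F minor triad (F, A♭, C); B♭5 is not a chord tone.
It is approached by step up from A♭5 and left by leap down to F5.
Step in, leap out — an escape tone.

B♭5 is an escape tone.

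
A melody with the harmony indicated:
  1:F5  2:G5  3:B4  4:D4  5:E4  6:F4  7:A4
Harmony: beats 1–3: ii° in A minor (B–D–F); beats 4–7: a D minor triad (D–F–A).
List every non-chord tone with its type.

G5 (beat 2) — escape tone; E4 (beat 5) — passing tone.

The harmony at that moment is B diminished triad (B, D, F); G5 is not a chord tone.
It is approached by step up from F5 and left by leap down to B4.
Step in, leap out — an escape tone.
The harmony at that moment is D minor triad (D, F, A); E4 is not a chord tone.
It is approached by step up from D4 and left by step up to F4.
Step in, step out in the same direction — a passing tone.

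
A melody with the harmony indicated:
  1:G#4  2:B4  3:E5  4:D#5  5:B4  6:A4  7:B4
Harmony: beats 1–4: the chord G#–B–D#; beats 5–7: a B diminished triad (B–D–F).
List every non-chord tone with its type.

E5 (beat 3) — appoggiatura; A4 (beat 6) — neighbor tone.

The harmony at that moment is G# minor triad (G#, B, D#); E5 is not a chord tone.
It is approached by leap up from B4 and left by step down to D#5.
Leap in, step out — an appoggiatura.
The harmony at that moment is B diminished triad (B, D, F); A4 is not a chord tone.
It is approached by step down from B4 and left by step up to B4.
Step away and step back to the same note — a neighbor tone (lower neighbor).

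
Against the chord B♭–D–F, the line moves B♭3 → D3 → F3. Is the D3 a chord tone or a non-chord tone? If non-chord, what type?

Chord tone (the third of Bb major triad).

Bb major triad contains B♭, D, F; D is the third, so it is a chord tone.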